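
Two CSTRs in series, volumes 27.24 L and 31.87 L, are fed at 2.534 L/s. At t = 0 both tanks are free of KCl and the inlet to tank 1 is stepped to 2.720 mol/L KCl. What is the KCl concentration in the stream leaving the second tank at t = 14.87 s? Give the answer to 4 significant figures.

Each tank obeys Vᵢ dCᵢ/dt = Q(Cᵢ₋₁ − Cᵢ), so τᵢ = Vᵢ/Q.
τ₁ = 27.24/2.534 = 10.7498 s; τ₂ = 31.87/2.534 = 12.5770 s.
Tank 1: C₁ = C_in(1 − e^(−t/τ₁)). Tank 2 (τ₁ ≠ τ₂): C₂ = C_in[1 − (τ₁ e^(−t/τ₁) − τ₂ e^(−t/τ₂))/(τ₁ − τ₂)].
At t = 14.87: e^(−t/τ₁) = 0.250754, e^(−t/τ₂) = 0.306566.
C₂ = 2.720·[1 − (10.7498·0.250754 − 12.5770·0.306566)/(-1.82715)] = 2.720·0.365072 = 0.992996 mol/L.

0.9930 mol/L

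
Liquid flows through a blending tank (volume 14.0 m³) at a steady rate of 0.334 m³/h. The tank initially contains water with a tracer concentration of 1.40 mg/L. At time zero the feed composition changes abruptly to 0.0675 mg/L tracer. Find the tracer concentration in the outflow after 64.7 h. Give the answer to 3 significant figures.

0.352 mg/L

Accumulation = in − out for the solute gives V dC/dt = Q(C_in − C).
So dC/dt = (C_in − C)/τ with τ = V/Q = 14.0/0.334 = 41.916 h.
This is linear first-order; C(t) = C_in + (C₀ − C_in) e^(−t/τ).
C(64.7) = 0.0675 + (1.40 − 0.0675)·e^(−64.7/41.916) = 0.0675 + (1.3325)·0.21362 = 0.35215 mg/L.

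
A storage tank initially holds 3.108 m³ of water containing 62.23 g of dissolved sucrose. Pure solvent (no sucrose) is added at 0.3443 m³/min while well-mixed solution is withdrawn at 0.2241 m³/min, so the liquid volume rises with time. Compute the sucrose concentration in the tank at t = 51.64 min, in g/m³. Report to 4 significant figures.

Let m(t) be the amount of sucrose. Volume: V(t) = V₀ + (Q_in − Q_out) t = 3.108 + 0.120200 t; V(51.64) = 9.31513 m³.
Solute balance: dm/dt = 0 − Q_out C = −Q_out m/V(t).
dm/m = −Q_out dt/(V₀ + 0.120200 t); integrating gives ln(m/m₀) = −(Q_out/(Q_in−Q_out)) ln(V/V₀).
m = m₀ (V₀/V)^(Q_out/(Q_in−Q_out)) = 62.23 × (3.108/9.31513)^(1.86439) = 8.03950 g.
C = m/V = 8.03950/9.31513 = 0.863059 g/m³.

0.8631 g/m³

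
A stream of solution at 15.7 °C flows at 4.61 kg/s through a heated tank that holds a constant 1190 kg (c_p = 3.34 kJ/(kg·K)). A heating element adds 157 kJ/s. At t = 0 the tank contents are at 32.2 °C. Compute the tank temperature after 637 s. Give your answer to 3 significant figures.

M c_p dT/dt = ṁ c_p (T_in − T) + Q̇.
τ = M/ṁ = 258.13 s; T_ss = T_in + Q̇/(ṁ c_p) = 15.7 + 157/(4.61·3.34) = 25.897 °C.
Solution: T(t) = T_ss + (T₀ − T_ss) e^(−t/τ).
T(637) = 25.897 + (6.3035)·e^(−637/258.13) = 25.897 + (6.3035)·0.084779 = 26.431 °C.

26.4 °C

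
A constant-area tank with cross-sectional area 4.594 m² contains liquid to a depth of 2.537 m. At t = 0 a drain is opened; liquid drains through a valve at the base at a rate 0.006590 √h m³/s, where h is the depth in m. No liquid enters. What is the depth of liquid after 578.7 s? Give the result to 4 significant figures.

1.387 m

With no inflow, A dh/dt = −0.006590 √h.
Separate and integrate: 2(√h − √h₀) = −(0.006590/A) t.
√h = √2.537 − 0.006590·578.7/(2·4.594) = 1.59280 − 0.415067 = 1.17773.
h = 1.17773² = 1.38705 m.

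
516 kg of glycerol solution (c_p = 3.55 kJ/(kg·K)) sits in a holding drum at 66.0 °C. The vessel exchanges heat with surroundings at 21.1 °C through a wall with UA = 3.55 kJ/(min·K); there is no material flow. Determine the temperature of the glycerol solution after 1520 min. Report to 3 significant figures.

23.5 °C

Lumped-capacitance energy balance: M c_p dT/dt = UA(T_amb − T).
dT/dt = (T_ss − T)/τ with T_ss = T_amb = 21.100 °C, τ = M c_p/UA = 516·3.55/3.55 = 516.00 min.
This is linear first-order; T(t) = T_ss + (T₀ − T_ss) e^(−t/τ).
T(1520) = 21.100 + (44.900)·0.052563 = 23.460 °C.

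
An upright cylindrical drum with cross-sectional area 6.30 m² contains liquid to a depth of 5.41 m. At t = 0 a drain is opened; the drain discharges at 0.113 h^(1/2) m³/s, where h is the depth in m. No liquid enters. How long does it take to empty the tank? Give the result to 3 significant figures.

259 s

A dh/dt = −Q_out = −0.113 √h.
Separate and integrate: 2(√h − √h₀) = −(0.113/A) t.
Tank is empty when √h = 0: t_empty = 2A√h₀/0.113.
t_empty = 2·6.30·√5.41/0.113 = 12.600·2.3259/0.113 = 259.35 s.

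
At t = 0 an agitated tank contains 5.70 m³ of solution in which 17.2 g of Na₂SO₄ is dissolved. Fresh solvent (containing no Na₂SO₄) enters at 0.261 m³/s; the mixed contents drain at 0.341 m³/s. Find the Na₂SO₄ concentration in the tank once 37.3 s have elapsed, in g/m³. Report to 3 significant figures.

Total volume: dV/dt = Q_in − Q_out = -0.080000 m³/s, so V(t) = 5.70 − 0.080000 t and V(37.3) = 2.7160 m³.
Species balance (pure solvent in): dm/dt = −Q_out · m/V(t).
dm/m = −Q_out dt/(V₀ − 0.080000 t); integrating gives ln(m/m₀) = −(Q_out/(Q_in−Q_out)) ln(V/V₀).
m = m₀ (V₀/V)^(Q_out/(Q_in−Q_out)) = 17.2 × (5.70/2.7160)^(-4.2625) = 0.72986 g.
C = m/V = 0.72986/2.7160 = 0.26872 g/m³.

0.269 g/m³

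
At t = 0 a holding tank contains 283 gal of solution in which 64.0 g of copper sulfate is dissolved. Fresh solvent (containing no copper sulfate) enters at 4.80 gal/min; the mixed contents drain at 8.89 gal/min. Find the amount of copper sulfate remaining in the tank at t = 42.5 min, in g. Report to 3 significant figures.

Let m(t) be the amount of copper sulfate. Volume: V(t) = V₀ + (Q_in − Q_out) t = 283 − 4.0900 t; V(42.5) = 109.17 gal.
Species balance (pure solvent in): dm/dt = −Q_out · m/V(t).
dm/m = −Q_out dt/(V₀ − 4.0900 t); integrating gives ln(m/m₀) = −(Q_out/(Q_in−Q_out)) ln(V/V₀).
m = m₀ (V₀/V)^(Q_out/(Q_in−Q_out)) = 64.0 × (283/109.17)^(-2.1736) = 8.0732 g.

8.07 g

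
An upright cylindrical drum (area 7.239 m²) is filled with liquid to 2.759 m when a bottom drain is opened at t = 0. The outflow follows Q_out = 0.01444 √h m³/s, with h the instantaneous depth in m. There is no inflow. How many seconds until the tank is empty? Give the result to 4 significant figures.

Unsteady balance on liquid volume: A dh/dt = −0.01444 √h.
This is separable: 2 d(√h)/dt = −0.01444/A, so √h = √h₀ − (0.01444/(2A)) t.
Tank is empty when √h = 0: t_empty = 2A√h₀/0.01444.
t_empty = 2·7.239·√2.759/0.01444 = 14.4780·1.66102/0.01444 = 1665.39 s.

1665 s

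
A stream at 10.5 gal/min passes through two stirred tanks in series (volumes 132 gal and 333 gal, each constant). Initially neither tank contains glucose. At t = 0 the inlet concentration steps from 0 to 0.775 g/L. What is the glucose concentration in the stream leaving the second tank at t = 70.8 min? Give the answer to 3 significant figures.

0.639 g/L

Species balance on tank i: dCᵢ/dt = (Cᵢ₋₁ − Cᵢ)/τᵢ with τᵢ = Vᵢ/Q.
τ₁ = 132/10.5 = 12.571 min; τ₂ = 333/10.5 = 31.714 min.
Tank 1: C₁ = C_in(1 − e^(−t/τ₁)). Tank 2 (τ₁ ≠ τ₂): C₂ = C_in[1 − (τ₁ e^(−t/τ₁) − τ₂ e^(−t/τ₂))/(τ₁ − τ₂)].
At t = 70.8: e^(−t/τ₁) = 0.0035821, e^(−t/τ₂) = 0.10727.
C₂ = 0.775·[1 − (12.571·0.0035821 − 31.714·0.10727)/(-19.143)] = 0.775·0.82464 = 0.63910 g/L.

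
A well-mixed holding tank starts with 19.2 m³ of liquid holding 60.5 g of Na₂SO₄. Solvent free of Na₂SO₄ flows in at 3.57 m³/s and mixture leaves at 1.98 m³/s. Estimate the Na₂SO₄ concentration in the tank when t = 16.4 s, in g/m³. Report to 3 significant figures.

0.459 g/m³

Total volume: dV/dt = Q_in − Q_out = 1.5900 m³/s, so V(t) = 19.2 + 1.5900 t and V(16.4) = 45.276 m³.
No Na₂SO₄ enters, so dm/dt = −Q_out · (m/V).
Separate: dm/m = −Q_out dt/V(t) ⇒ ln(m/m₀) = −(Q_out/(Q_in−Q_out)) ln(V/V₀).
m = m₀ (V₀/V)^(Q_out/(Q_in−Q_out)) = 60.5 × (19.2/45.276)^(1.2453) = 20.788 g.
C = m/V = 20.788/45.276 = 0.45913 g/m³.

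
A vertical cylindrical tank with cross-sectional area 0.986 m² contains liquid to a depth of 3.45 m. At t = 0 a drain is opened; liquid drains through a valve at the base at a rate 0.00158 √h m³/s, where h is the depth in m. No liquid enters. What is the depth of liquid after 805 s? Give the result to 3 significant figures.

A dh/dt = −Q_out = −0.00158 √h.
∫ h^(−1/2) dh = −(0.00158/A) ∫ dt, giving 2√h = 2√h₀ − (0.00158/A) t.
√h = √3.45 − 0.00158·805/(2·0.986) = 1.8574 − 0.64498 = 1.2124.
h = 1.2124² = 1.4700 m.

1.47 m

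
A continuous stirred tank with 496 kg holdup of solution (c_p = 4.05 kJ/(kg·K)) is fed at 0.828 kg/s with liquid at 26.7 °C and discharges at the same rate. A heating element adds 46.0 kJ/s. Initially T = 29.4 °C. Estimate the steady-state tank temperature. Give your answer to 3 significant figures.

Unsteady energy balance on the tank contents: M c_p dT/dt = ṁ c_p (T_in − T) + 46.0.
At steady state dT/dt = 0 ⇒ T_ss = T_in + Q̇/(ṁ c_p) = 26.7 + 46.0/(0.828·4.05) = 40.417 °C.

40.4 °C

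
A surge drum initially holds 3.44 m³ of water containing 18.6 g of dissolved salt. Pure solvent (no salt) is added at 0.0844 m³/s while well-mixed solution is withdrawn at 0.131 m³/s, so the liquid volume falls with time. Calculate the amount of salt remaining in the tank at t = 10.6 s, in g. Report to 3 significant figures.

Let m(t) be the amount of salt. Volume: V(t) = V₀ + (Q_in − Q_out) t = 3.44 − 0.046600 t; V(10.6) = 2.9460 m³.
Species balance (pure solvent in): dm/dt = −Q_out · m/V(t).
dm/m = −Q_out dt/(V₀ − 0.046600 t); integrating gives ln(m/m₀) = −(Q_out/(Q_in−Q_out)) ln(V/V₀).
m = m₀ (V₀/V)^(Q_out/(Q_in−Q_out)) = 18.6 × (3.44/2.9460)^(-2.8112) = 12.030 g.

12.0 g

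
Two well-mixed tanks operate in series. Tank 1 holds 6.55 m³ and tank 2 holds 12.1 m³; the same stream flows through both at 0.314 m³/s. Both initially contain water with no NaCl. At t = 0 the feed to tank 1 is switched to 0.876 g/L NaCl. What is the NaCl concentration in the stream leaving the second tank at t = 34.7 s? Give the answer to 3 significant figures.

0.296 g/L

Time constants: τᵢ = Vᵢ/Q for each well-mixed tank.
τ₁ = 6.55/0.314 = 20.860 s; τ₂ = 12.1/0.314 = 38.535 s.
Tank 1: C₁ = C_in(1 − e^(−t/τ₁)). Tank 2 (τ₁ ≠ τ₂): C₂ = C_in[1 − (τ₁ e^(−t/τ₁) − τ₂ e^(−t/τ₂))/(τ₁ − τ₂)].
At t = 34.7: e^(−t/τ₁) = 0.18948, e^(−t/τ₂) = 0.40637.
C₂ = 0.876·[1 − (20.860·0.18948 − 38.535·0.40637)/(-17.675)] = 0.876·0.33765 = 0.29578 g/L.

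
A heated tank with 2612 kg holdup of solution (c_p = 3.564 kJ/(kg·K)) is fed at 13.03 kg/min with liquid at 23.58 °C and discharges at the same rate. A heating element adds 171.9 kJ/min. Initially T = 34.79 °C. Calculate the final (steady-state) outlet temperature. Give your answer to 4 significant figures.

27.28 °C

Heat balance on the well-mixed liquid: M c_p dT/dt = ṁ c_p (T_in − T) + 171.9.
At steady state dT/dt = 0 ⇒ T_ss = T_in + Q̇/(ṁ c_p) = 23.58 + 171.9/(13.03·3.564) = 27.2816 °C.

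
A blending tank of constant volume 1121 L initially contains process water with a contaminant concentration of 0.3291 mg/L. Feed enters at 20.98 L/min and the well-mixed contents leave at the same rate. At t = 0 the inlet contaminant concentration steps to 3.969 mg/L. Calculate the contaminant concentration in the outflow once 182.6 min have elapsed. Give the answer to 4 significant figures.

3.850 mg/L

Accumulation = in − out for the solute gives V dC/dt = Q(C_in − C).
Rewrite as dC/dt + C/τ = C_in/τ, τ = V/Q = 53.4318 min.
This is linear first-order; C(t) = C_in + (C₀ − C_in) e^(−t/τ).
C(182.6) = 3.969 + (0.3291 − 3.969)·e^(−182.6/53.4318) = 3.969 + (-3.63990)·0.0327964 = 3.84962 mg/L.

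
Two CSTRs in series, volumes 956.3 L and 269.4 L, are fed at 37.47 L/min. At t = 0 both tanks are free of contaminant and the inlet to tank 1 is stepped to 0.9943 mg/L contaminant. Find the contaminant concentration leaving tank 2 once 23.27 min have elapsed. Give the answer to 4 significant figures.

0.4534 mg/L

Each tank obeys Vᵢ dCᵢ/dt = Q(Cᵢ₋₁ − Cᵢ), so τᵢ = Vᵢ/Q.
τ₁ = 956.3/37.47 = 25.5218 min; τ₂ = 269.4/37.47 = 7.18975 min.
Tank 1: C₁ = C_in(1 − e^(−t/τ₁)). Tank 2 (τ₁ ≠ τ₂): C₂ = C_in[1 − (τ₁ e^(−t/τ₁) − τ₂ e^(−t/τ₂))/(τ₁ − τ₂)].
At t = 23.27: e^(−t/τ₁) = 0.401812, e^(−t/τ₂) = 0.0392992.
C₂ = 0.9943·[1 − (25.5218·0.401812 − 7.18975·0.0392992)/(18.3320)] = 0.9943·0.456012 = 0.453413 mg/L.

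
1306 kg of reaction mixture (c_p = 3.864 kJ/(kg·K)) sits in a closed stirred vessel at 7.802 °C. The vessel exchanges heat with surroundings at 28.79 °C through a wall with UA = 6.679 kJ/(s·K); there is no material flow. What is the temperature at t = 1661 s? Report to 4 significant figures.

26.46 °C

Lumped-capacitance energy balance: M c_p dT/dt = UA(T_amb − T).
dT/dt = (T_ss − T)/τ with T_ss = T_amb = 28.7900 °C, τ = M c_p/UA = 1306·3.864/6.679 = 755.560 s.
This is linear first-order; T(t) = T_ss + (T₀ − T_ss) e^(−t/τ).
T(1661) = 28.7900 + (-20.9880)·0.110984 = 26.4607 °C.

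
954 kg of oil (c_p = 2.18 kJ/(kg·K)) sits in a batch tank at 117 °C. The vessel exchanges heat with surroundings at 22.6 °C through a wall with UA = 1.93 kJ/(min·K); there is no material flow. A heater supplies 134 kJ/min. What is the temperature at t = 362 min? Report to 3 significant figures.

110 °C

Lumped-capacitance energy balance: M c_p dT/dt = UA(T_amb − T) + Q̇.
dT/dt = (T_ss − T)/τ with T_ss = T_amb + Q̇/UA = 22.6 + 134/1.93 = 92.030 °C, τ = M c_p/UA = 954·2.18/1.93 = 1077.6 min.
T approaches T_ss exponentially: T(t) = T_ss + (T₀ − T_ss) e^(−t/τ).
T(362) = 92.030 + (24.970)·0.71467 = 109.88 °C.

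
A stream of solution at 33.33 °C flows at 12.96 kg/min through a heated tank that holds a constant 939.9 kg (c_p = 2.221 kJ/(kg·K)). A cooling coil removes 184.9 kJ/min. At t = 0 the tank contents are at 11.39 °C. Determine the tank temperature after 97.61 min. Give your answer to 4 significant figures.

Energy balance: M c_p dT/dt = ṁ c_p (T_in − T) − 184.9.
Rearrange: dT/dt = (T_ss − T)/τ with τ = M/ṁ = 72.5231 min and T_ss = T_in − Q̇/(ṁ c_p) = 26.9063 °C.
Integrating: T(t) = T_ss + (T₀ − T_ss) e^(−t/τ).
T(97.61) = 26.9063 + (-15.5163)·e^(−97.61/72.5231) = 26.9063 + (-15.5163)·0.260301 = 22.8674 °C.

22.87 °C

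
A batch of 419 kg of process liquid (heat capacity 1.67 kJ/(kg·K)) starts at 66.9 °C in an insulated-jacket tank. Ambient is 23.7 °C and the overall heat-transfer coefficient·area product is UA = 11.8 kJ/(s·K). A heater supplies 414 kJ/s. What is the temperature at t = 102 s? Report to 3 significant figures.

60.2 °C

M c_p dT/dt = −UA(T − T_amb) + Q̇.
dT/dt = (T_ss − T)/τ with T_ss = T_amb + Q̇/UA = 23.7 + 414/11.8 = 58.785 °C, τ = M c_p/UA = 419·1.67/11.8 = 59.299 s.
Solution: T(t) = T_ss + (T₀ − T_ss) e^(−t/τ).
T(102) = 58.785 + (8.1153)·0.17905 = 60.238 °C.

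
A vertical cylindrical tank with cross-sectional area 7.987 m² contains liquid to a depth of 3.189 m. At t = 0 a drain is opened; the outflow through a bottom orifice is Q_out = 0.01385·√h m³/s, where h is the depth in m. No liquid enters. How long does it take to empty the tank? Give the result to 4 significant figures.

2060 s

Unsteady balance on liquid volume: A dh/dt = −0.01385 √h.
Separate and integrate: 2(√h − √h₀) = −(0.01385/A) t.
Tank is empty when √h = 0: t_empty = 2A√h₀/0.01385.
t_empty = 2·7.987·√3.189/0.01385 = 15.9740·1.78578/0.01385 = 2059.64 s.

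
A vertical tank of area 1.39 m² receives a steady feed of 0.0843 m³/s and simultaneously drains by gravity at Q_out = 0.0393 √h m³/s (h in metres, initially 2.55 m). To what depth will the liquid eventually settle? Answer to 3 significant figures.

Accumulation of liquid (constant cross-section A): A dh/dt = Q_in − 0.0393 √h. At steady state dh/dt = 0:
Q_in = 0.0393 √h_ss ⇒ √h_ss = 0.0843/0.0393 = 2.1450.
h_ss = 2.1450² = 4.6012 m. (Since h₀ = 2.55 m < h_ss, the level will rise toward this value.)

4.60 m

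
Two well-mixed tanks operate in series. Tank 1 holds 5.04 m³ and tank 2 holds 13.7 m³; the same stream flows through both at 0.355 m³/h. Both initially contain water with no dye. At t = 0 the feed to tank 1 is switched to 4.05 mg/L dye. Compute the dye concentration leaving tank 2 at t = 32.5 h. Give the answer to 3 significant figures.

1.53 mg/L

Species balance on tank i: dCᵢ/dt = (Cᵢ₋₁ − Cᵢ)/τᵢ with τᵢ = Vᵢ/Q.
τ₁ = 5.04/0.355 = 14.197 h; τ₂ = 13.7/0.355 = 38.592 h.
Tank 1: C₁ = C_in(1 − e^(−t/τ₁)). Tank 2 (τ₁ ≠ τ₂): C₂ = C_in[1 − (τ₁ e^(−t/τ₁) − τ₂ e^(−t/τ₂))/(τ₁ − τ₂)].
At t = 32.5: e^(−t/τ₁) = 0.10135, e^(−t/τ₂) = 0.43078.
C₂ = 4.05·[1 − (14.197·0.10135 − 38.592·0.43078)/(-24.394)] = 4.05·0.37749 = 1.5288 mg/L.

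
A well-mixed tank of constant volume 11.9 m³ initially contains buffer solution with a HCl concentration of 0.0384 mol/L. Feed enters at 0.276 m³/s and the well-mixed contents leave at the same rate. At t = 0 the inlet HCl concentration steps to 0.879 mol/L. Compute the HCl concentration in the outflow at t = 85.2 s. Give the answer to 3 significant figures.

0.762 mol/L

Accumulation = in − out for the solute gives V dC/dt = Q(C_in − C).
So dC/dt = (C_in − C)/τ with τ = V/Q = 11.9/0.276 = 43.116 s.
Integrating: C(t) = C_in + (C₀ − C_in) e^(−t/τ).
C(85.2) = 0.879 + (0.0384 − 0.879)·e^(−85.2/43.116) = 0.879 + (-0.84060)·0.13861 = 0.76248 mol/L.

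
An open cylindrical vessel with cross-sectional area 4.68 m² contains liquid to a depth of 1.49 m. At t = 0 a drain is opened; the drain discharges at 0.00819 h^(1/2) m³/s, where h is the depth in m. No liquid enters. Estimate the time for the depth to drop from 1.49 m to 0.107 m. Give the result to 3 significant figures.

Accumulation of liquid (constant cross-section A): A dh/dt = −0.00819 √h.
Separate and integrate: 2(√h − √h₀) = −(0.00819/A) t.
t = 2A(√h₀ − √h)/0.00819 = 2·4.68·(√1.49 − √0.107)/0.00819
  = 9.3600 × (1.2207 − 0.32711) / 0.00819 = 1021.2 s.

1020 s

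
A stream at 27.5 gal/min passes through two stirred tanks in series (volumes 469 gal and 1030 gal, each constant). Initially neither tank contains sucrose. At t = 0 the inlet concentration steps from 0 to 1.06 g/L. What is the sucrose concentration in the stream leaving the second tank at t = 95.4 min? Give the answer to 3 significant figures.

0.911 g/L

Time constants: τᵢ = Vᵢ/Q for each well-mixed tank.
τ₁ = 469/27.5 = 17.055 min; τ₂ = 1030/27.5 = 37.455 min.
Tank 1: C₁ = C_in(1 − e^(−t/τ₁)). Tank 2 (τ₁ ≠ τ₂): C₂ = C_in[1 − (τ₁ e^(−t/τ₁) − τ₂ e^(−t/τ₂))/(τ₁ − τ₂)].
At t = 95.4: e^(−t/τ₁) = 0.0037208, e^(−t/τ₂) = 0.078309.
C₂ = 1.06·[1 − (17.055·0.0037208 − 37.455·0.078309)/(-20.400)] = 1.06·0.85933 = 0.91089 g/L.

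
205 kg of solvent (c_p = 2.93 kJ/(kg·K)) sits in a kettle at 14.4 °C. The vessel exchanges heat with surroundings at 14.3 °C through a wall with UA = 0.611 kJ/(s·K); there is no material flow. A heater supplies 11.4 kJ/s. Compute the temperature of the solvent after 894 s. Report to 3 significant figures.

Lumped-capacitance energy balance: M c_p dT/dt = UA(T_amb − T) + Q̇.
dT/dt = (T_ss − T)/τ with T_ss = T_amb + Q̇/UA = 14.3 + 11.4/0.611 = 32.958 °C, τ = M c_p/UA = 205·2.93/0.611 = 983.06 s.
Solution: T(t) = T_ss + (T₀ − T_ss) e^(−t/τ).
T(894) = 32.958 + (-18.558)·0.40276 = 25.483 °C.

25.5 °C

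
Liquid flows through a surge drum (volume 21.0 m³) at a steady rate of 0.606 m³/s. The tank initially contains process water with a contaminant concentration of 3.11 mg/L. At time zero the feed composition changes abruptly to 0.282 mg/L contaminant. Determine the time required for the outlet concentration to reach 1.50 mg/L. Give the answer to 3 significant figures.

Species balance: V dC/dt = Q(C_in − C) ⇒ τ = V/Q = 34.653 s.
C(t) = C_in + (C₀ − C_in) e^(−t/τ). Set C = 1.50 and solve for t:
e^(−t/τ) = (C − C_in)/(C₀ − C_in) = (1.50 − 0.282)/(3.11 − 0.282) = 0.43069
t = −τ ln(…) = 34.653 × 0.84236 = 29.191 s.

29.2 s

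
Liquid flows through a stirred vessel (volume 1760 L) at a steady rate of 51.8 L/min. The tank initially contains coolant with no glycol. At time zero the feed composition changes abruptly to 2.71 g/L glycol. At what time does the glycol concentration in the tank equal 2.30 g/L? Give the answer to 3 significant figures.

64.2 min

Accumulation = in − out for the solute gives V dC/dt = Q(C_in − C), so τ = V/Q = 33.977 min.
C(t) = C_in + (C₀ − C_in) e^(−t/τ). Set C = 2.30 and solve for t:
e^(−t/τ) = (C − C_in)/(C₀ − C_in) = (2.30 − 2.71)/(0 − 2.71) = 0.15129
t = −τ ln(…) = 33.977 × 1.8885 = 64.167 min.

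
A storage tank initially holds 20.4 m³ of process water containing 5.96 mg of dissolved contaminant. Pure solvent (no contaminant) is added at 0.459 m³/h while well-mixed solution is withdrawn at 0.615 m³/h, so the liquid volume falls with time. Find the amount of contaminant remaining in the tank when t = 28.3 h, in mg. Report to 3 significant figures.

2.28 mg

Total volume: dV/dt = Q_in − Q_out = -0.15600 m³/h, so V(t) = 20.4 − 0.15600 t and V(28.3) = 15.985 m³.
Solute balance: dm/dt = 0 − Q_out C = −Q_out m/V(t).
Separate: dm/m = −Q_out dt/V(t) ⇒ ln(m/m₀) = −(Q_out/(Q_in−Q_out)) ln(V/V₀).
m = m₀ (V₀/V)^(Q_out/(Q_in−Q_out)) = 5.96 × (20.4/15.985)^(-3.9423) = 2.2788 mg.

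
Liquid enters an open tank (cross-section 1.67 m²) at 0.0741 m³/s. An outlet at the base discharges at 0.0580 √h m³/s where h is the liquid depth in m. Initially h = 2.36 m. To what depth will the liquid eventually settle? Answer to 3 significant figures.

1.63 m

A dh/dt = Q_in − 0.0580 √h. Steady state requires inflow = outflow:
Q_in = 0.0580 √h_ss ⇒ √h_ss = 0.0741/0.0580 = 1.2776.
h_ss = 1.2776² = 1.6322 m. (Since h₀ = 2.36 m > h_ss, the level will fall toward this value.)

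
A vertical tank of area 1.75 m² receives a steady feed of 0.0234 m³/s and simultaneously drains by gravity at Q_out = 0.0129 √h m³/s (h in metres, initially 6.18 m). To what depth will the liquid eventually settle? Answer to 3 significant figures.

3.29 m

A dh/dt = Q_in − 0.0129 √h. Steady state requires inflow = outflow:
Q_in = 0.0129 √h_ss ⇒ √h_ss = 0.0234/0.0129 = 1.8140.
h_ss = 1.8140² = 3.2904 m. (Since h₀ = 6.18 m > h_ss, the level will fall toward this value.)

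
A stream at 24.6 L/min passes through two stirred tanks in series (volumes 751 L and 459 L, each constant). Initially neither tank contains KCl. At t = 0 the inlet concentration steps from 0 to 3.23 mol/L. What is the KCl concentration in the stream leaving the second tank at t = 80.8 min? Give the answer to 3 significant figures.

Time constants: τᵢ = Vᵢ/Q for each well-mixed tank.
τ₁ = 751/24.6 = 30.528 min; τ₂ = 459/24.6 = 18.659 min.
Solving the cascade with C₁(0)=C₂(0)=0 gives C₂(t) = C_in[1 − (τ₁ e^(−t/τ₁) − τ₂ e^(−t/τ₂))/(τ₁ − τ₂)].
At t = 80.8: e^(−t/τ₁) = 0.070884, e^(−t/τ₂) = 0.013162.
C₂ = 3.23·[1 − (30.528·0.070884 − 18.659·0.013162)/(11.870)] = 3.23·0.83838 = 2.7080 mol/L.

2.71 mol/L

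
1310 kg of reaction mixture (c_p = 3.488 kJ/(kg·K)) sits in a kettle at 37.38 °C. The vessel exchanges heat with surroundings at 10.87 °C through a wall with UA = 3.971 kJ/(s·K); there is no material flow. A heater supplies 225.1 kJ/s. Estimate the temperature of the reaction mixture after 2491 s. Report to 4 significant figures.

64.09 °C

Energy balance: M c_p dT/dt = −UA(T − T_amb) + Q̇.
dT/dt = (T_ss − T)/τ with T_ss = T_amb + Q̇/UA = 10.87 + 225.1/3.971 = 67.5560 °C, τ = M c_p/UA = 1310·3.488/3.971 = 1150.66 s.
This is linear first-order; T(t) = T_ss + (T₀ − T_ss) e^(−t/τ).
T(2491) = 67.5560 + (-30.1760)·0.114768 = 64.0927 °C.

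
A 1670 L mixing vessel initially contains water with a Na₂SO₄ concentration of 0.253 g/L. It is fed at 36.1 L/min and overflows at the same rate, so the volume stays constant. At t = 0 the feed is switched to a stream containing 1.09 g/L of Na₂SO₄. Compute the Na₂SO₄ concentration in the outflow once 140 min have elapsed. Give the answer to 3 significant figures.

1.05 g/L

Mass balance on the solute (V constant): V dC/dt = Q(C_in − C).
Time constant τ = V/Q = 1670/36.1 = 46.260 min.
This is linear first-order; C(t) = C_in + (C₀ − C_in) e^(−t/τ).
C(140) = 1.09 + (0.253 − 1.09)·e^(−140/46.260) = 1.09 + (-0.83700)·0.048492 = 1.0494 g/L.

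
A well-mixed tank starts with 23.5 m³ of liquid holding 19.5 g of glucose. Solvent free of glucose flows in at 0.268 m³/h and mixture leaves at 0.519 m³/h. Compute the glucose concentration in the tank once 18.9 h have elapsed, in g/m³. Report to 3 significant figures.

0.652 g/m³

Let m(t) be the amount of glucose. Volume: V(t) = V₀ + (Q_in − Q_out) t = 23.5 − 0.25100 t; V(18.9) = 18.756 m³.
No glucose enters, so dm/dt = −Q_out · (m/V).
dm/m = −Q_out dt/(V₀ − 0.25100 t); integrating gives ln(m/m₀) = −(Q_out/(Q_in−Q_out)) ln(V/V₀).
m = m₀ (V₀/V)^(Q_out/(Q_in−Q_out)) = 19.5 × (23.5/18.756)^(-2.0677) = 12.234 g.
C = m/V = 12.234/18.756 = 0.65224 g/m³.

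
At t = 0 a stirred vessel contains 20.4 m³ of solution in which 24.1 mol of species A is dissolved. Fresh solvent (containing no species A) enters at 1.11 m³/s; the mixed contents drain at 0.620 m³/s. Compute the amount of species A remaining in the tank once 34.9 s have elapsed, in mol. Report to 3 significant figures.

Let m(t) be the amount of species A. Volume: V(t) = V₀ + (Q_in − Q_out) t = 20.4 + 0.49000 t; V(34.9) = 37.501 m³.
Solute balance: dm/dt = 0 − Q_out C = −Q_out m/V(t).
Separate: dm/m = −Q_out dt/V(t) ⇒ ln(m/m₀) = −(Q_out/(Q_in−Q_out)) ln(V/V₀).
m = m₀ (V₀/V)^(Q_out/(Q_in−Q_out)) = 24.1 × (20.4/37.501)^(1.2653) = 11.155 mol.

11.2 mol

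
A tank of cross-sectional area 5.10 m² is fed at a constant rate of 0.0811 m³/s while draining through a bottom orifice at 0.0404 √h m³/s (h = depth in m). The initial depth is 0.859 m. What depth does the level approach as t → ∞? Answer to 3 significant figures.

A dh/dt = Q_in − 0.0404 √h. Steady state requires inflow = outflow:
Q_in = 0.0404 √h_ss ⇒ √h_ss = 0.0811/0.0404 = 2.0074.
h_ss = 2.0074² = 4.0298 m. (Since h₀ = 0.859 m < h_ss, the level will rise toward this value.)

4.03 m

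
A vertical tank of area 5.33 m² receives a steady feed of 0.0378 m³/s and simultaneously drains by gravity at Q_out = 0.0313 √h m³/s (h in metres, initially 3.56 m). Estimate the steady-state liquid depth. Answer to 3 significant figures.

1.46 m

Level balance: A dh/dt = 0.0378 − 0.0313 √h. Setting dh/dt = 0:
Q_in = 0.0313 √h_ss ⇒ √h_ss = 0.0378/0.0313 = 1.2077.
h_ss = 1.2077² = 1.4585 m. (Since h₀ = 3.56 m > h_ss, the level will fall toward this value.)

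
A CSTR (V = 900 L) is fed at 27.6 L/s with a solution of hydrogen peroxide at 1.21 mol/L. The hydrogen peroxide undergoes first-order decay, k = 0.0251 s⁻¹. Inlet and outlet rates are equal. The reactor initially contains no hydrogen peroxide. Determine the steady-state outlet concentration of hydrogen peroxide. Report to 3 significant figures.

0.665 mol/L

V dC/dt = Q(C_in − C) − k V C.
Steady state (dC/dt = 0): C_ss = Q C_in/(Q + kV) = C_in/(1 + kV/Q).
C_ss = 27.6·1.21/(27.6 + 0.0251·900) = 33.396/50.190 = 0.66539 mol/L.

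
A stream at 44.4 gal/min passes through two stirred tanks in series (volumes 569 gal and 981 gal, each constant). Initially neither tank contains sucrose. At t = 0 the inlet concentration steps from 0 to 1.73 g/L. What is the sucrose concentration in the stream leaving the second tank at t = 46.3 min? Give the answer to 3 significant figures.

1.29 g/L

Each tank obeys Vᵢ dCᵢ/dt = Q(Cᵢ₋₁ − Cᵢ), so τᵢ = Vᵢ/Q.
τ₁ = 569/44.4 = 12.815 min; τ₂ = 981/44.4 = 22.095 min.
Solving the cascade with C₁(0)=C₂(0)=0 gives C₂(t) = C_in[1 − (τ₁ e^(−t/τ₁) − τ₂ e^(−t/τ₂))/(τ₁ − τ₂)].
At t = 46.3: e^(−t/τ₁) = 0.026974, e^(−t/τ₂) = 0.12300.
C₂ = 1.73·[1 − (12.815·0.026974 − 22.095·0.12300)/(-9.2793)] = 1.73·0.74437 = 1.2878 g/L.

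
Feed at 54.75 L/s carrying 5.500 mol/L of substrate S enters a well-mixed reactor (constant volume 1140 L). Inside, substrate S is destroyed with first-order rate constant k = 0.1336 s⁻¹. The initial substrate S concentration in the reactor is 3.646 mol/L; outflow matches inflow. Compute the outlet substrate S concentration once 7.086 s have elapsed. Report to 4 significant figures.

2.059 mol/L

V dC/dt = Q(C_in − C) − k V C.
dC/dt = (Q/V) C_in − (Q/V + k) C; effective rate a = Q/V + k = 0.0480263 + 0.1336 = 0.181626 s⁻¹.
C_ss = Q C_in/(Q + kV) = 1.45433 mol/L; C(t) = C_ss + (C₀ − C_ss) e^(−a t).
C(7.086) = 1.45433 + (2.19167)·e^(−0.181626·7.086) = 1.45433 + (2.19167)·0.276097 = 2.05944 mol/L.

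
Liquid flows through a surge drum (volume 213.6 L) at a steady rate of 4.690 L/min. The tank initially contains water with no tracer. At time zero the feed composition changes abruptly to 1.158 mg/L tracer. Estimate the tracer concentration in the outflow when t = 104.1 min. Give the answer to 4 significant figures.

Accumulation = in − out for the solute gives V dC/dt = Q(C_in − C).
Time constant τ = V/Q = 213.6/4.690 = 45.5437 min.
C approaches C_in exponentially: C(t) = C_in + (C₀ − C_in) e^(−t/τ).
C(104.1) = 1.158 + (0 − 1.158)·e^(−104.1/45.5437) = 1.158 + (-1.15800)·0.101701 = 1.04023 mg/L.

1.040 mg/L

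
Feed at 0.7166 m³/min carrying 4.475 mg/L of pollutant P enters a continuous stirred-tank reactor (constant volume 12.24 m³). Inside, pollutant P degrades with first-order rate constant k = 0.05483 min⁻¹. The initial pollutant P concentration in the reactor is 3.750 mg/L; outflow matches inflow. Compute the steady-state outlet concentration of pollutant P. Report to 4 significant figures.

2.311 mg/L

Species balance: V dC/dt = Q C_in − Q C − k V C.
At steady state: 0 = Q C_in − (Q + kV) C_ss, so C_ss = Q C_in/(Q + kV).
C_ss = 0.7166·4.475/(0.7166 + 0.05483·12.24) = 3.20678/1.38772 = 2.31083 mg/L.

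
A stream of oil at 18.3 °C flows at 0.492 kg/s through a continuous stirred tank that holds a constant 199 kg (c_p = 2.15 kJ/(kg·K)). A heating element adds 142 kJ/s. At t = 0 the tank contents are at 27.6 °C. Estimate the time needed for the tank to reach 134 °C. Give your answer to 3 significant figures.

772 s

Heat balance on the well-mixed liquid: M c_p dT/dt = ṁ c_p (T_in − T) + 142.
τ = M/ṁ = 404.47 s; T_ss = T_in + Q̇/(ṁ c_p) = 152.54 °C.
T(t) = T_ss + (T₀ − T_ss) e^(−t/τ). Set T = 134:
e^(−t/τ) = (134 − 152.54)/(27.6 − 152.54) = 0.14840
t = −404.47 · ln(0.14840) = 771.68 s.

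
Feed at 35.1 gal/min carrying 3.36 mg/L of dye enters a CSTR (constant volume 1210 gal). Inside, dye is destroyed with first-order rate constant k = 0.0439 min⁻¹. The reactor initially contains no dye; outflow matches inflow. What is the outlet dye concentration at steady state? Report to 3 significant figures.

1.34 mg/L

Accumulation = in − out − consumed: V dC/dt = Q C_in − Q C − k V C.
At steady state: 0 = Q C_in − (Q + kV) C_ss, so C_ss = Q C_in/(Q + kV).
C_ss = 35.1·3.36/(35.1 + 0.0439·1210) = 117.94/88.219 = 1.3369 mg/L.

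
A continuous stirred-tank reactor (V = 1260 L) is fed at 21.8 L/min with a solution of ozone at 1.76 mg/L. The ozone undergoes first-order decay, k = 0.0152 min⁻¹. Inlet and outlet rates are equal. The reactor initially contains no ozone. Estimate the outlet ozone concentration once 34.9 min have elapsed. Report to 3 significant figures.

0.636 mg/L

V dC/dt = Q(C_in − C) − k V C.
This is linear with rate a = Q/V + k = 0.032502 min⁻¹.
C_ss = Q C_in/(Q + kV) = 0.93690 mg/L; C(t) = C_ss + (C₀ − C_ss) e^(−a t).
C(34.9) = 0.93690 + (-0.93690)·e^(−0.032502·34.9) = 0.93690 + (-0.93690)·0.32165 = 0.63555 mg/L.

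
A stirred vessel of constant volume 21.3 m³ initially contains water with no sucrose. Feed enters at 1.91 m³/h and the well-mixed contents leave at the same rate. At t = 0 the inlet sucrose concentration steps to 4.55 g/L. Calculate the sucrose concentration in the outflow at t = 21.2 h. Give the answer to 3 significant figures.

Accumulation = in − out for the solute gives V dC/dt = Q(C_in − C).
So dC/dt = (C_in − C)/τ with τ = V/Q = 21.3/1.91 = 11.152 h.
C approaches C_in exponentially: C(t) = C_in + (C₀ − C_in) e^(−t/τ).
C(21.2) = 4.55 + (0 − 4.55)·e^(−21.2/11.152) = 4.55 + (-4.5500)·0.14941 = 3.8702 g/L.

3.87 g/L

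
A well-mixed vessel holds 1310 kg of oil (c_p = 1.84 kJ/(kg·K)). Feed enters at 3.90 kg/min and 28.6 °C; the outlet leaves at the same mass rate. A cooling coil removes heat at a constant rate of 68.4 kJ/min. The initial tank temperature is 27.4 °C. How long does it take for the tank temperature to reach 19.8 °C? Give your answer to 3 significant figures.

817 min

Energy balance: M c_p dT/dt = ṁ c_p (T_in − T) − 68.4.
τ = M/ṁ = 335.90 min; T_ss = T_in − Q̇/(ṁ c_p) = 19.068 °C.
T(t) = T_ss + (T₀ − T_ss) e^(−t/τ). Set T = 19.8:
e^(−t/τ) = (19.8 − 19.068)/(27.4 − 19.068) = 0.087829
t = −335.90 · ln(0.087829) = 817.02 min.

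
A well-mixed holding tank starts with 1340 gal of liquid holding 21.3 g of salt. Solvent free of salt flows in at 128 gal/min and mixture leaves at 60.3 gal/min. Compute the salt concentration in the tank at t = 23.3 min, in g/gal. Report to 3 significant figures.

Total volume: dV/dt = Q_in − Q_out = 67.700 gal/min, so V(t) = 1340 + 67.700 t and V(23.3) = 2917.4 gal.
Solute balance: dm/dt = 0 − Q_out C = −Q_out m/V(t).
Separate: dm/m = −Q_out dt/V(t) ⇒ ln(m/m₀) = −(Q_out/(Q_in−Q_out)) ln(V/V₀).
m = m₀ (V₀/V)^(Q_out/(Q_in−Q_out)) = 21.3 × (1340/2917.4)^(0.89069) = 10.652 g.
C = m/V = 10.652/2917.4 = 0.0036511 g/gal.

0.00365 g/gal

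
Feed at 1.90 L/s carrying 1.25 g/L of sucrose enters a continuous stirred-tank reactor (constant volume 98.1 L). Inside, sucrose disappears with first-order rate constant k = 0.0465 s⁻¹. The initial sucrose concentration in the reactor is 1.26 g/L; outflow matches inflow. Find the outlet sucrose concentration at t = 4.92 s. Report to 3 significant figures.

1.01 g/L

Accumulation = in − out − consumed: V dC/dt = Q C_in − Q C − k V C.
dC/dt = (Q/V) C_in − (Q/V + k) C; effective rate a = Q/V + k = 0.019368 + 0.0465 = 0.065868 s⁻¹.
C_ss = Q C_in/(Q + kV) = 0.36755 g/L; C(t) = C_ss + (C₀ − C_ss) e^(−a t).
C(4.92) = 0.36755 + (0.89245)·e^(−0.065868·4.92) = 0.36755 + (0.89245)·0.72320 = 1.0130 g/L.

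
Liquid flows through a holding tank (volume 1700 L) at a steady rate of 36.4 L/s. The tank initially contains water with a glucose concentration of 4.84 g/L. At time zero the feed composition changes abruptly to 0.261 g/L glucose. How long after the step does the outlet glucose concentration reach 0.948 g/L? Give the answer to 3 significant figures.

Species balance: V dC/dt = Q(C_in − C) ⇒ τ = V/Q = 46.703 s.
C(t) = C_in + (C₀ − C_in) e^(−t/τ). Set C = 0.948 and solve for t:
e^(−t/τ) = (C − C_in)/(C₀ − C_in) = (0.948 − 0.261)/(4.84 − 0.261) = 0.15003
t = −τ ln(…) = 46.703 × 1.8969 = 88.592 s.

88.6 s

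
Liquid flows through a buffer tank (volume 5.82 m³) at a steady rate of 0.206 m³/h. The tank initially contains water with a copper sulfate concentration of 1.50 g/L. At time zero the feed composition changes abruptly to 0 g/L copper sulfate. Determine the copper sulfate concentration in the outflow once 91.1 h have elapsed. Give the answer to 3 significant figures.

Unsteady species balance (constant V, well mixed): V dC/dt = Q(C_in − C).
Rewrite as dC/dt + C/τ = C_in/τ, τ = V/Q = 28.252 h.
C approaches C_in exponentially: C(t) = C_in + (C₀ − C_in) e^(−t/τ).
C(91.1) = 0 + (1.50 − 0)·e^(−91.1/28.252) = 0 + (1.5000)·0.039776 = 0.059663 g/L.

0.0597 g/L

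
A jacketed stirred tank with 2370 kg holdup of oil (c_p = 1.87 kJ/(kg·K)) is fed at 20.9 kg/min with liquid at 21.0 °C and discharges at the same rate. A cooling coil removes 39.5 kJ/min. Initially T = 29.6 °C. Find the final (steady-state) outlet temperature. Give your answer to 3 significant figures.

20.0 °C

Heat balance on the well-mixed liquid: M c_p dT/dt = ṁ c_p (T_in − T) − 39.5.
At steady state dT/dt = 0 ⇒ T_ss = T_in − Q̇/(ṁ c_p) = 21.0 − 39.5/(20.9·1.87) = 19.989 °C.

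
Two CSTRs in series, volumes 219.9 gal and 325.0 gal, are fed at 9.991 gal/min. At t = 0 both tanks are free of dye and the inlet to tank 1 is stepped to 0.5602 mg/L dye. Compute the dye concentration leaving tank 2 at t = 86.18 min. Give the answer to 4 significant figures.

Time constants: τᵢ = Vᵢ/Q for each well-mixed tank.
τ₁ = 219.9/9.991 = 22.0098 min; τ₂ = 325.0/9.991 = 32.5293 min.
Solving the cascade with C₁(0)=C₂(0)=0 gives C₂(t) = C_in[1 − (τ₁ e^(−t/τ₁) − τ₂ e^(−t/τ₂))/(τ₁ − τ₂)].
At t = 86.18: e^(−t/τ₁) = 0.0199300, e^(−t/τ₂) = 0.0707003.
C₂ = 0.5602·[1 − (22.0098·0.0199300 − 32.5293·0.0707003)/(-10.5195)] = 0.5602·0.823074 = 0.461086 mg/L.

0.4611 mg/L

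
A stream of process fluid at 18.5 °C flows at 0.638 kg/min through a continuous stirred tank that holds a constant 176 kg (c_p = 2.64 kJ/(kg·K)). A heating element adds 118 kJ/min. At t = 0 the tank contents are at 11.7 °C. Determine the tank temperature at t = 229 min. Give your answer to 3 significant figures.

M c_p dT/dt = ṁ c_p (T_in − T) + Q̇.
τ = M/ṁ = 275.86 min; T_ss = T_in + Q̇/(ṁ c_p) = 18.5 + 118/(0.638·2.64) = 88.558 °C.
Solution: T(t) = T_ss + (T₀ − T_ss) e^(−t/τ).
T(229) = 88.558 + (-76.858)·e^(−229/275.86) = 88.558 + (-76.858)·0.43599 = 55.048 °C.

55.0 °C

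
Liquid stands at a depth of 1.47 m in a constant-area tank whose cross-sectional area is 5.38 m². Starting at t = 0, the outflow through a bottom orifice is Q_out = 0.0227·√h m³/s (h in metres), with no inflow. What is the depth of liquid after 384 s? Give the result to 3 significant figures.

Unsteady balance on liquid volume: A dh/dt = −0.0227 √h.
This is separable: 2 d(√h)/dt = −0.0227/A, so √h = √h₀ − (0.0227/(2A)) t.
√h = √1.47 − 0.0227·384/(2·5.38) = 1.2124 − 0.81011 = 0.40232.
h = 0.40232² = 0.16186 m.

0.162 m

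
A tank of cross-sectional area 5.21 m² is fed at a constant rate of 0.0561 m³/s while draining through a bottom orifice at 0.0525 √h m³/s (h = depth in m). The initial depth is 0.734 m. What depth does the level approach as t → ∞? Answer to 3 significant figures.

1.14 m

Mass balance (ρ constant): A dh/dt = Q_in − 0.0525 √h. At steady state dh/dt = 0:
Q_in = 0.0525 √h_ss ⇒ √h_ss = 0.0561/0.0525 = 1.0686.
h_ss = 1.0686² = 1.1418 m. (Since h₀ = 0.734 m < h_ss, the level will rise toward this value.)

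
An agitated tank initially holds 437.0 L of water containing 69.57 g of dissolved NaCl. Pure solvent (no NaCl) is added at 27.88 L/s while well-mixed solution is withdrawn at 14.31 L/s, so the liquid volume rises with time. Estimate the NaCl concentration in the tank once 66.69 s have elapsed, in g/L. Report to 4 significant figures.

0.01588 g/L

Total volume: dV/dt = Q_in − Q_out = 13.5700 L/s, so V(t) = 437.0 + 13.5700 t and V(66.69) = 1341.98 L.
Solute balance: dm/dt = 0 − Q_out C = −Q_out m/V(t).
Separate: dm/m = −Q_out dt/V(t) ⇒ ln(m/m₀) = −(Q_out/(Q_in−Q_out)) ln(V/V₀).
m = m₀ (V₀/V)^(Q_out/(Q_in−Q_out)) = 69.57 × (437.0/1341.98)^(1.05453) = 21.3101 g.
C = m/V = 21.3101/1341.98 = 0.0158795 g/L.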